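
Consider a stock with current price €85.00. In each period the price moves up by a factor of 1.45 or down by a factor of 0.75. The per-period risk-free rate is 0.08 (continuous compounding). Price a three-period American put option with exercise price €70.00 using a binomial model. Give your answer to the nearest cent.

Risk-neutral probability p = (e^0.08 − 0.75)/(1.45 − 0.75) = 0.3333/0.7000 = 0.4761
Terminal stock prices: S_uuu = 259.1, S_uud = 134, S_udd = 69.33, S_ddd = 35.86
Terminal payoffs (K − S): max(-189.1, 0) = 0, max(-64.03, 0) = 0, max(0.6719, 0) = 0.6719, max(34.14, 0) = 34.14
Node uu (S = 178.7): continuation = e^(−0.08)·[0.4761·0.0000 + 0.5239·0.0000] = 0.0000; exercise value = 0.0000 ≤ continuation, so V_uu = 0.0000
Node ud (S = 92.44): continuation = e^(−0.08)·[0.4761·0.0000 + 0.5239·0.6719] = 0.3249; exercise value = 0.0000 ≤ continuation, so V_ud = 0.3249
Node dd (S = 47.81): continuation = e^(−0.08)·[0.4761·0.6719 + 0.5239·34.1406] = 16.8056; exercise value = 22.1875 > continuation, so V_dd = 22.1875 (exercise)
Node u (S = 123.2): continuation = e^(−0.08)·[0.4761·0.0000 + 0.5239·0.3249] = 0.1571; exercise value = 0.0000 ≤ continuation, so V_u = 0.1571
Node d (S = 63.75): continuation = e^(−0.08)·[0.4761·0.3249 + 0.5239·22.1875] = 10.8726; exercise value = 6.2500 ≤ continuation, so V_d = 10.8726
Node 0 (S = 85): continuation = e^(−0.08)·[0.4761·0.1571 + 0.5239·10.8726] = 5.3271; exercise value = 0.0000 ≤ continuation, so V_0 = 5.3271

€5.33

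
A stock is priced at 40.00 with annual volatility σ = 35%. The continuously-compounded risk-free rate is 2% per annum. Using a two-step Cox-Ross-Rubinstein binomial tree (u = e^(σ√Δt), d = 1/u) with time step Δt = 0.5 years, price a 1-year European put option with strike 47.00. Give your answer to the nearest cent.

9.91

CRR parameters: u = e^(σ√Δt) = e^(0.35·√0.5) = 1.2808, d = 1/u = 0.7808
Per-period rate: rΔt = 0.02·0.5 = 0.01, so R = e^0.01 = 1.0101
Risk-neutral probability p = (e^0.01 − 0.7808)/(1.2808 − 0.7808) = 0.2293/0.5000 = 0.4585
Terminal stock prices: S_uu = 65.62, S_ud = 40, S_dd = 24.38
Terminal payoffs (K − S): max(-18.62, 0) = 0, max(7, 0) = 7, max(22.62, 0) = 22.62
Node u (S = 51.23): V_u = e^(−0.01)·[0.4585·0.0000 + 0.5415·7.0000] = 3.7525
Node d (S = 31.23): V_d = e^(−0.01)·[0.4585·7.0000 + 0.5415·22.6165] = 15.3019
Node 0 (S = 40): V_0 = e^(−0.01)·[0.4585·3.7525 + 0.5415·15.3019] = 9.9065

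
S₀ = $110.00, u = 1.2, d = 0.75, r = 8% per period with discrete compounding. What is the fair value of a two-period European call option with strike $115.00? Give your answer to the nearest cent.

$20.01

Risk-neutral probability p = (1 + 0.08 − 0.75)/(1.2 − 0.75) = 0.3300/0.4500 = 0.7333
Terminal stock prices: S_uu = 158.4, S_ud = 99, S_dd = 61.88
Terminal payoffs (S − K): max(43.4, 0) = 43.4, max(-16, 0) = 0, max(-53.12, 0) = 0
Node u (S = 132): V_u = 1/1.08·[0.7333·43.4000 + 0.2667·0.0000] = 29.4691
Node d (S = 82.5): V_d = 1/1.08·[0.7333·0.0000 + 0.2667·0.0000] = 0.0000
Node 0 (S = 110): V_0 = 1/1.08·[0.7333·29.4691 + 0.2667·0.0000] = 20.0099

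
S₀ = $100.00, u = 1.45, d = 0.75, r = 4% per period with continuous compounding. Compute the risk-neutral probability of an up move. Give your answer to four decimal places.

Risk-neutral probability p = (e^0.04 − 0.75)/(1.45 − 0.75) = 0.2908/0.7000 = 0.4154

p = 0.4154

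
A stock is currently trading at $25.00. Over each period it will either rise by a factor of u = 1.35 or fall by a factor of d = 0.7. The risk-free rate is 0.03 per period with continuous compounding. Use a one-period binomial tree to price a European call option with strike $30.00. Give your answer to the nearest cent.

$1.85

Risk-neutral probability p = (e^0.03 − 0.7)/(1.35 − 0.7) = 0.3305/0.6500 = 0.5084
Terminal stock prices: S_u = 33.75, S_d = 17.5
Terminal payoffs (S − K): max(3.75, 0) = 3.75, max(-12.5, 0) = 0
Node 0 (S = 25): V_0 = e^(−0.03)·[0.5084·3.7500 + 0.4916·0.0000] = 1.8501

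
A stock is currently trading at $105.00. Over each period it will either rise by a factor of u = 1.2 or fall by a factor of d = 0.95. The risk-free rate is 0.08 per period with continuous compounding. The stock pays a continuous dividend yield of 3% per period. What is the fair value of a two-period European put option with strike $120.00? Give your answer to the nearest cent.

Per-period risk-free factor R = e^0.08 = 1.0833; dividend-adjusted growth = e^(0.08−0.03) = 1.0513.
Risk-neutral probability p = (1.0513 − 0.95)/(1.2 − 0.95) = 0.1013/0.2500 = 0.4051
Terminal stock prices: S_uu = 151.2, S_ud = 119.7, S_dd = 94.76
Terminal payoffs (K − S): max(-31.2, 0) = 0, max(0.3, 0) = 0.3, max(25.24, 0) = 25.24
Node u (S = 126): V_u = e^(−0.08)·[0.4051·0.0000 + 0.5949·0.3000] = 0.1648
Node d (S = 99.75): V_d = e^(−0.08)·[0.4051·0.3000 + 0.5949·25.2375] = 13.9720
Node 0 (S = 105): V_0 = e^(−0.08)·[0.4051·0.1648 + 0.5949·13.9720] = 7.7347

$7.73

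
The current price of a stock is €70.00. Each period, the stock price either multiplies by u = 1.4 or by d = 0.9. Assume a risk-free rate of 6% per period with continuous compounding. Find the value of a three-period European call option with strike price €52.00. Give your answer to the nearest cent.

€26.82

Risk-neutral probability p = (e^0.06 − 0.9)/(1.4 − 0.9) = 0.1618/0.5000 = 0.3237
Terminal stock prices: S_uuu = 192.1, S_uud = 123.5, S_udd = 79.38, S_ddd = 51.03
Terminal payoffs (S − K): max(140.1, 0) = 140.1, max(71.48, 0) = 71.48, max(27.38, 0) = 27.38, max(-0.97, 0) = 0
Node uu (S = 137.2): V_uu = e^(−0.06)·[0.3237·140.0800 + 0.6763·71.4800] = 88.2282
Node ud (S = 88.2): V_ud = e^(−0.06)·[0.3237·71.4800 + 0.6763·27.3800] = 39.2282
Node dd (S = 56.7): V_dd = e^(−0.06)·[0.3237·27.3800 + 0.6763·0.0000] = 8.3461
Node u (S = 98): V_u = e^(−0.06)·[0.3237·88.2282 + 0.6763·39.2282] = 51.8801
Node d (S = 63): V_d = e^(−0.06)·[0.3237·39.2282 + 0.6763·8.3461] = 17.2737
Node 0 (S = 70): V_0 = e^(−0.06)·[0.3237·51.8801 + 0.6763·17.2737] = 26.8166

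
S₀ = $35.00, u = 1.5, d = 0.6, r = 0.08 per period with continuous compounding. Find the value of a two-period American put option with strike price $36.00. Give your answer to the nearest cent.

$7.36

Risk-neutral probability p = (e^0.08 − 0.6)/(1.5 − 0.6) = 0.4833/0.9000 = 0.5370
Terminal stock prices: S_uu = 78.75, S_ud = 31.5, S_dd = 12.6
Terminal payoffs (K − S): max(-42.75, 0) = 0, max(4.5, 0) = 4.5, max(23.4, 0) = 23.4
Node u (S = 52.5): continuation = e^(−0.08)·[0.5370·0.0000 + 0.4630·4.5000] = 1.9234; exercise value = 0.0000 ≤ continuation, so V_u = 1.9234
Node d (S = 21): continuation = e^(−0.08)·[0.5370·4.5000 + 0.4630·23.4000] = 12.2322; exercise value = 15.0000 > continuation, so V_d = 15.0000 (exercise)
Node 0 (S = 35): continuation = e^(−0.08)·[0.5370·1.9234 + 0.4630·15.0000] = 7.3647; exercise value = 1.0000 ≤ continuation, so V_0 = 7.3647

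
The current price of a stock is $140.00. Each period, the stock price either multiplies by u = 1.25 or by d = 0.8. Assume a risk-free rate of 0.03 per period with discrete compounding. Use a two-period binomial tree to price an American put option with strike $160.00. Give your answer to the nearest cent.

Risk-neutral probability p = (1 + 0.03 − 0.8)/(1.25 − 0.8) = 0.2300/0.4500 = 0.5111
Terminal stock prices: S_uu = 218.8, S_ud = 140, S_dd = 89.6
Terminal payoffs (K − S): max(-58.75, 0) = 0, max(20, 0) = 20, max(70.4, 0) = 70.4
Node u (S = 175): continuation = 1/1.03·[0.5111·0.0000 + 0.4889·20.0000] = 9.4930; exercise value = 0.0000 ≤ continuation, so V_u = 9.4930
Node d (S = 112): continuation = 1/1.03·[0.5111·20.0000 + 0.4889·70.4000] = 43.3398; exercise value = 48.0000 > continuation, so V_d = 48.0000 (exercise)
Node 0 (S = 140): continuation = 1/1.03·[0.5111·9.4930 + 0.4889·48.0000] = 27.4938; exercise value = 20.0000 ≤ continuation, so V_0 = 27.4938

$27.49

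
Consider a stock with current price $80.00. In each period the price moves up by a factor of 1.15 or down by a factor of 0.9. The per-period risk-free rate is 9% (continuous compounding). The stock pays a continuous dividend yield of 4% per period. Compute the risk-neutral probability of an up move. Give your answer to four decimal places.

p = 0.6051

Per-period risk-free factor R = e^0.09 = 1.0942; dividend-adjusted growth = e^(0.09−0.04) = 1.0513.
Risk-neutral probability p = (1.0513 − 0.9)/(1.15 − 0.9) = 0.1513/0.2500 = 0.6051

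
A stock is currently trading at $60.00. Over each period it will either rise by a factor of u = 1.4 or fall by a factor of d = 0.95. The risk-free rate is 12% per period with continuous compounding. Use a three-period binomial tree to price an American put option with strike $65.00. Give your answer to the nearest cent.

$5.00

Risk-neutral probability p = (e^0.12 − 0.95)/(1.4 − 0.95) = 0.1775/0.4500 = 0.3944
Terminal stock prices: S_uuu = 164.6, S_uud = 111.7, S_udd = 75.81, S_ddd = 51.44
Terminal payoffs (K − S): max(-99.64, 0) = 0, max(-46.72, 0) = 0, max(-10.81, 0) = 0, max(13.56, 0) = 13.56
Node uu (S = 117.6): continuation = e^(−0.12)·[0.3944·0.0000 + 0.6056·0.0000] = 0.0000; exercise value = 0.0000 ≤ continuation, so V_uu = 0.0000
Node ud (S = 79.8): continuation = e^(−0.12)·[0.3944·0.0000 + 0.6056·0.0000] = 0.0000; exercise value = 0.0000 ≤ continuation, so V_ud = 0.0000
Node dd (S = 54.15): continuation = e^(−0.12)·[0.3944·0.0000 + 0.6056·13.5575] = 7.2815; exercise value = 10.8500 > continuation, so V_dd = 10.8500 (exercise)
Node u (S = 84): continuation = e^(−0.12)·[0.3944·0.0000 + 0.6056·0.0000] = 0.0000; exercise value = 0.0000 ≤ continuation, so V_u = 0.0000
Node d (S = 57): continuation = e^(−0.12)·[0.3944·0.0000 + 0.6056·10.8500] = 5.8274; exercise value = 8.0000 > continuation, so V_d = 8.0000 (exercise)
Node 0 (S = 60): continuation = e^(−0.12)·[0.3944·0.0000 + 0.6056·8.0000] = 4.2967; exercise value = 5.0000 > continuation, so V_0 = 5.0000 (exercise)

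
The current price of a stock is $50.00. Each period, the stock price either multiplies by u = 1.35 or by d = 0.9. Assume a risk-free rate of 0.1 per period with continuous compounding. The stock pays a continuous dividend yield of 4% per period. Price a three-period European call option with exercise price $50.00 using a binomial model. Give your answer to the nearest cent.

$9.94

Per-period risk-free factor R = e^0.1 = 1.1052; dividend-adjusted growth = e^(0.1−0.04) = 1.0618.
Risk-neutral probability p = (1.0618 − 0.9)/(1.35 − 0.9) = 0.1618/0.4500 = 0.3596
Terminal stock prices: S_uuu = 123, S_uud = 82.01, S_udd = 54.68, S_ddd = 36.45
Terminal payoffs (S − K): max(73.02, 0) = 73.02, max(32.01, 0) = 32.01, max(4.675, 0) = 4.675, max(-13.55, 0) = 0
Node uu (S = 91.13): V_uu = e^(−0.1)·[0.3596·73.0188 + 0.6404·32.0125] = 42.3101
Node ud (S = 60.75): V_ud = e^(−0.1)·[0.3596·32.0125 + 0.6404·4.6750] = 13.1261
Node dd (S = 40.5): V_dd = e^(−0.1)·[0.3596·4.6750 + 0.6404·0.0000] = 1.5213
Node u (S = 67.5): V_u = e^(−0.1)·[0.3596·42.3101 + 0.6404·13.1261] = 21.3738
Node d (S = 45): V_d = e^(−0.1)·[0.3596·13.1261 + 0.6404·1.5213] = 5.1529
Node 0 (S = 50): V_0 = e^(−0.1)·[0.3596·21.3738 + 0.6404·5.1529] = 9.9410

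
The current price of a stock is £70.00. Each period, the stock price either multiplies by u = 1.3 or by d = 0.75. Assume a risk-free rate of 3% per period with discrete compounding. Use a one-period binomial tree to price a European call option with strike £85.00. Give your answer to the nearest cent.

Risk-neutral probability p = (1 + 0.03 − 0.75)/(1.3 − 0.75) = 0.2800/0.5500 = 0.5091
Terminal stock prices: S_u = 91, S_d = 52.5
Terminal payoffs (S − K): max(6, 0) = 6, max(-32.5, 0) = 0
Node 0 (S = 70): V_0 = 1/1.03·[0.5091·6.0000 + 0.4909·0.0000] = 2.9656

£2.97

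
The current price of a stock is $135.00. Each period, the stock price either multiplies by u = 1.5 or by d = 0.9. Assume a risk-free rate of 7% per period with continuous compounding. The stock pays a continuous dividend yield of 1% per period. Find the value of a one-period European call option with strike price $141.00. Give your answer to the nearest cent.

Per-period risk-free factor R = e^0.07 = 1.0725; dividend-adjusted growth = e^(0.07−0.01) = 1.0618.
Risk-neutral probability p = (1.0618 − 0.9)/(1.5 − 0.9) = 0.1618/0.6000 = 0.2697
Terminal stock prices: S_u = 202.5, S_d = 121.5
Terminal payoffs (S − K): max(61.5, 0) = 61.5, max(-19.5, 0) = 0
Node 0 (S = 135): V_0 = e^(−0.07)·[0.2697·61.5000 + 0.7303·0.0000] = 15.4668

$15.47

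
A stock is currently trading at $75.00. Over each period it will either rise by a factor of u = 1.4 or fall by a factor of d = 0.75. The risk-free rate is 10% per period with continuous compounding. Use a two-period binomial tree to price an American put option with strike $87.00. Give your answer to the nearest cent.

Risk-neutral probability p = (e^0.1 − 0.75)/(1.4 − 0.75) = 0.3552/0.6500 = 0.5464
Terminal stock prices: S_uu = 147, S_ud = 78.75, S_dd = 42.19
Terminal payoffs (K − S): max(-60, 0) = 0, max(8.25, 0) = 8.25, max(44.81, 0) = 44.81
Node u (S = 105): continuation = e^(−0.1)·[0.5464·0.0000 + 0.4536·8.2500] = 3.3860; exercise value = 0.0000 ≤ continuation, so V_u = 3.3860
Node d (S = 56.25): continuation = e^(−0.1)·[0.5464·8.2500 + 0.4536·44.8125] = 22.4709; exercise value = 30.7500 > continuation, so V_d = 30.7500 (exercise)
Node 0 (S = 75): continuation = e^(−0.1)·[0.5464·3.3860 + 0.4536·30.7500] = 14.2945; exercise value = 12.0000 ≤ continuation, so V_0 = 14.2945

$14.29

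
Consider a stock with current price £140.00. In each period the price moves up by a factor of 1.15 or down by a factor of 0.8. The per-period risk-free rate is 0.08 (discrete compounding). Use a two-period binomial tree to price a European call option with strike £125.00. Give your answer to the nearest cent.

Risk-neutral probability p = (1 + 0.08 − 0.8)/(1.15 − 0.8) = 0.2800/0.3500 = 0.8000
Terminal stock prices: S_uu = 185.1, S_ud = 128.8, S_dd = 89.6
Terminal payoffs (S − K): max(60.15, 0) = 60.15, max(3.8, 0) = 3.8, max(-35.4, 0) = 0
Node u (S = 161): V_u = 1/1.08·[0.8000·60.1500 + 0.2000·3.8000] = 45.2593
Node d (S = 112): V_d = 1/1.08·[0.8000·3.8000 + 0.2000·0.0000] = 2.8148
Node 0 (S = 140): V_0 = 1/1.08·[0.8000·45.2593 + 0.2000·2.8148] = 34.0466

£34.05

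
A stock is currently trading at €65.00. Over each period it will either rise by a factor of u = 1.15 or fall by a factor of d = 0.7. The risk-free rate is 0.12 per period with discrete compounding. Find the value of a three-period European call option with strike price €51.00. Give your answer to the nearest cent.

Risk-neutral probability p = (1 + 0.12 − 0.7)/(1.15 − 0.7) = 0.4200/0.4500 = 0.9333
Terminal stock prices: S_uuu = 98.86, S_uud = 60.17, S_udd = 36.63, S_ddd = 22.29
Terminal payoffs (S − K): max(47.86, 0) = 47.86, max(9.174, 0) = 9.174, max(-14.37, 0) = 0, max(-28.71, 0) = 0
Node uu (S = 85.96): V_uu = 1/1.12·[0.9333·47.8569 + 0.0667·9.1737] = 40.4268
Node ud (S = 52.32): V_ud = 1/1.12·[0.9333·9.1737 + 0.0667·0.0000] = 7.6448
Node dd (S = 31.85): V_dd = 1/1.12·[0.9333·0.0000 + 0.0667·0.0000] = 0.0000
Node u (S = 74.75): V_u = 1/1.12·[0.9333·40.4268 + 0.0667·7.6448] = 34.1440
Node d (S = 45.5): V_d = 1/1.12·[0.9333·7.6448 + 0.0667·0.0000] = 6.3707
Node 0 (S = 65): V_0 = 1/1.12·[0.9333·34.1440 + 0.0667·6.3707] = 28.8326

€28.83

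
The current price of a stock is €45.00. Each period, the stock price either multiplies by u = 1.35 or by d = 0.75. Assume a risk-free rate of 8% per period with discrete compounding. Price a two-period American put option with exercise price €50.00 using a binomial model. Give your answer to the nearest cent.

Risk-neutral probability p = (1 + 0.08 − 0.75)/(1.35 − 0.75) = 0.3300/0.6000 = 0.5500
Terminal stock prices: S_uu = 82.01, S_ud = 45.56, S_dd = 25.31
Terminal payoffs (K − S): max(-32.01, 0) = 0, max(4.437, 0) = 4.437, max(24.69, 0) = 24.69
Node u (S = 60.75): continuation = 1/1.08·[0.5500·0.0000 + 0.4500·4.4375] = 1.8490; exercise value = 0.0000 ≤ continuation, so V_u = 1.8490
Node d (S = 33.75): continuation = 1/1.08·[0.5500·4.4375 + 0.4500·24.6875] = 12.5463; exercise value = 16.2500 > continuation, so V_d = 16.2500 (exercise)
Node 0 (S = 45): continuation = 1/1.08·[0.5500·1.8490 + 0.4500·16.2500] = 7.7124; exercise value = 5.0000 ≤ continuation, so V_0 = 7.7124

€7.71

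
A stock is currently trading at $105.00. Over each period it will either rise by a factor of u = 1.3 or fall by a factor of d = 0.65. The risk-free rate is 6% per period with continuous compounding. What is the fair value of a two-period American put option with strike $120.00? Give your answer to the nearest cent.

Risk-neutral probability p = (e^0.06 − 0.65)/(1.3 − 0.65) = 0.4118/0.6500 = 0.6336
Terminal stock prices: S_uu = 177.5, S_ud = 88.73, S_dd = 44.36
Terminal payoffs (K − S): max(-57.45, 0) = 0, max(31.27, 0) = 31.27, max(75.64, 0) = 75.64
Node u (S = 136.5): continuation = e^(−0.06)·[0.6336·0.0000 + 0.3664·31.2750] = 10.7920; exercise value = 0.0000 ≤ continuation, so V_u = 10.7920
Node d (S = 68.25): continuation = e^(−0.06)·[0.6336·31.2750 + 0.3664·75.6375] = 44.7617; exercise value = 51.7500 > continuation, so V_d = 51.7500 (exercise)
Node 0 (S = 105): continuation = e^(−0.06)·[0.6336·10.7920 + 0.3664·51.7500] = 24.2968; exercise value = 15.0000 ≤ continuation, so V_0 = 24.2968

$24.30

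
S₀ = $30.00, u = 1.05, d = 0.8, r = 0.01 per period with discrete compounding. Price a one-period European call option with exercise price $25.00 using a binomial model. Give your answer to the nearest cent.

Risk-neutral probability p = (1 + 0.01 − 0.8)/(1.05 − 0.8) = 0.2100/0.2500 = 0.8400
Terminal stock prices: S_u = 31.5, S_d = 24
Terminal payoffs (S − K): max(6.5, 0) = 6.5, max(-1, 0) = 0
Node 0 (S = 30): V_0 = 1/1.01·[0.8400·6.5000 + 0.1600·0.0000] = 5.4059

$5.41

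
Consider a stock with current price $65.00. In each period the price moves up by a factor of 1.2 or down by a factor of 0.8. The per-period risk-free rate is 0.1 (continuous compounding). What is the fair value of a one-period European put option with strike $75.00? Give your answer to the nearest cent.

Risk-neutral probability p = (e^0.1 − 0.8)/(1.2 − 0.8) = 0.3052/0.4000 = 0.7629
Terminal stock prices: S_u = 78, S_d = 52
Terminal payoffs (K − S): max(-3, 0) = 0, max(23, 0) = 23
Node 0 (S = 65): V_0 = e^(−0.1)·[0.7629·0.0000 + 0.2371·23.0000] = 4.9338

$4.93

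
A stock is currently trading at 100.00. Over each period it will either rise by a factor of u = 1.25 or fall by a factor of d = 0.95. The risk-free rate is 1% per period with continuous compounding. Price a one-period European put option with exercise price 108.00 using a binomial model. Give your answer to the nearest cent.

10.29

Risk-neutral probability p = (e^0.01 − 0.95)/(1.25 − 0.95) = 0.0601/0.3000 = 0.2002
Terminal stock prices: S_u = 125, S_d = 95
Terminal payoffs (K − S): max(-17, 0) = 0, max(13, 0) = 13
Node 0 (S = 100): V_0 = e^(−0.01)·[0.2002·0.0000 + 0.7998·13.0000] = 10.2944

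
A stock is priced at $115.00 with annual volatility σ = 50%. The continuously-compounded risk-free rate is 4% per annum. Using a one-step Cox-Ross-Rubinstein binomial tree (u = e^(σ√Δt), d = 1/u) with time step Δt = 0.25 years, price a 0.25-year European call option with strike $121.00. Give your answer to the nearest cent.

CRR parameters: u = e^(σ√Δt) = e^(0.5·√0.25) = 1.2840, d = 1/u = 0.7788
Per-period rate: rΔt = 0.04·0.25 = 0.01, so R = e^0.01 = 1.0101
Risk-neutral probability p = (e^0.01 − 0.7788)/(1.2840 − 0.7788) = 0.2312/0.5052 = 0.4577
Terminal stock prices: S_u = 147.7, S_d = 89.56
Terminal payoffs (S − K): max(26.66, 0) = 26.66, max(-31.44, 0) = 0
Node 0 (S = 115): V_0 = e^(−0.01)·[0.4577·26.6629 + 0.5423·0.0000] = 12.0826

$12.08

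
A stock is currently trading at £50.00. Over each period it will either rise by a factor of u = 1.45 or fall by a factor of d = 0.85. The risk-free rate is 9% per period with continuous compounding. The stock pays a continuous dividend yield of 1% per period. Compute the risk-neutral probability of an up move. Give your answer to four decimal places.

Per-period risk-free factor R = e^0.09 = 1.0942; dividend-adjusted growth = e^(0.09−0.01) = 1.0833.
Risk-neutral probability p = (1.0833 − 0.85)/(1.45 − 0.85) = 0.2333/0.6000 = 0.3888

p = 0.3888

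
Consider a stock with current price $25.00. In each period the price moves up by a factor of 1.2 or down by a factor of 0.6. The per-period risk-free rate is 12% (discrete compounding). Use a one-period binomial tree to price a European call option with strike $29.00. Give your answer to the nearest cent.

$0.77

Risk-neutral probability p = (1 + 0.12 − 0.6)/(1.2 − 0.6) = 0.5200/0.6000 = 0.8667
Terminal stock prices: S_u = 30, S_d = 15
Terminal payoffs (S − K): max(1, 0) = 1, max(-14, 0) = 0
Node 0 (S = 25): V_0 = 1/1.12·[0.8667·1.0000 + 0.1333·0.0000] = 0.7738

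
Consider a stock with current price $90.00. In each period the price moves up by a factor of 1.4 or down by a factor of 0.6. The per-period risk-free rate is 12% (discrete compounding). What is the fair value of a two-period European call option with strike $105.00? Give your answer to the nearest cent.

Risk-neutral probability p = (1 + 0.12 − 0.6)/(1.4 − 0.6) = 0.5200/0.8000 = 0.6500
Terminal stock prices: S_uu = 176.4, S_ud = 75.6, S_dd = 32.4
Terminal payoffs (S − K): max(71.4, 0) = 71.4, max(-29.4, 0) = 0, max(-72.6, 0) = 0
Node u (S = 126): V_u = 1/1.12·[0.6500·71.4000 + 0.3500·0.0000] = 41.4375
Node d (S = 54): V_d = 1/1.12·[0.6500·0.0000 + 0.3500·0.0000] = 0.0000
Node 0 (S = 90): V_0 = 1/1.12·[0.6500·41.4375 + 0.3500·0.0000] = 24.0485

$24.05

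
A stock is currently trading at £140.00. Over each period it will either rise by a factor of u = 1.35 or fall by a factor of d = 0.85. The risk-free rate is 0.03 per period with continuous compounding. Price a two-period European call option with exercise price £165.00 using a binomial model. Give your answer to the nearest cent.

£11.06

Risk-neutral probability p = (e^0.03 − 0.85)/(1.35 − 0.85) = 0.1805/0.5000 = 0.3609
Terminal stock prices: S_uu = 255.2, S_ud = 160.7, S_dd = 101.1
Terminal payoffs (S − K): max(90.15, 0) = 90.15, max(-4.35, 0) = 0, max(-63.85, 0) = 0
Node u (S = 189): V_u = e^(−0.03)·[0.3609·90.1500 + 0.6391·0.0000] = 31.5744
Node d (S = 119): V_d = e^(−0.03)·[0.3609·0.0000 + 0.6391·0.0000] = 0.0000
Node 0 (S = 140): V_0 = e^(−0.03)·[0.3609·31.5744 + 0.6391·0.0000] = 11.0587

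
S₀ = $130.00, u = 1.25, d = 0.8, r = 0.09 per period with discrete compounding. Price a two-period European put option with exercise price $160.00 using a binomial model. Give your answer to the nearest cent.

Risk-neutral probability p = (1 + 0.09 − 0.8)/(1.25 − 0.8) = 0.2900/0.4500 = 0.6444
Terminal stock prices: S_uu = 203.1, S_ud = 130, S_dd = 83.2
Terminal payoffs (K − S): max(-43.12, 0) = 0, max(30, 0) = 30, max(76.8, 0) = 76.8
Node u (S = 162.5): V_u = 1/1.09·[0.6444·0.0000 + 0.3556·30.0000] = 9.7859
Node d (S = 104): V_d = 1/1.09·[0.6444·30.0000 + 0.3556·76.8000] = 42.7890
Node 0 (S = 130): V_0 = 1/1.09·[0.6444·9.7859 + 0.3556·42.7890] = 19.7434

$19.74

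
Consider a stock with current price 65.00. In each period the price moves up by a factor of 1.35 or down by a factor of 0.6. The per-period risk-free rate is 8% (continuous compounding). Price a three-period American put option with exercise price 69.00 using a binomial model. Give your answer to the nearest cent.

13.04

Risk-neutral probability p = (e^0.08 − 0.6)/(1.35 − 0.6) = 0.4833/0.7500 = 0.6444
Terminal stock prices: S_uuu = 159.9, S_uud = 71.08, S_udd = 31.59, S_ddd = 14.04
Terminal payoffs (K − S): max(-90.92, 0) = 0, max(-2.078, 0) = 0, max(37.41, 0) = 37.41, max(54.96, 0) = 54.96
Node uu (S = 118.5): continuation = e^(−0.08)·[0.6444·0.0000 + 0.3556·0.0000] = 0.0000; exercise value = 0.0000 ≤ continuation, so V_uu = 0.0000
Node ud (S = 52.65): continuation = e^(−0.08)·[0.6444·0.0000 + 0.3556·37.4100] = 12.2808; exercise value = 16.3500 > continuation, so V_ud = 16.3500 (exercise)
Node dd (S = 23.4): continuation = e^(−0.08)·[0.6444·37.4100 + 0.3556·54.9600] = 40.2950; exercise value = 45.6000 > continuation, so V_dd = 45.6000 (exercise)
Node u (S = 87.75): continuation = e^(−0.08)·[0.6444·0.0000 + 0.3556·16.3500] = 5.3673; exercise value = 0.0000 ≤ continuation, so V_u = 5.3673
Node d (S = 39): continuation = e^(−0.08)·[0.6444·16.3500 + 0.3556·45.6000] = 24.6950; exercise value = 30.0000 > continuation, so V_d = 30.0000 (exercise)
Node 0 (S = 65): continuation = e^(−0.08)·[0.6444·5.3673 + 0.3556·30.0000] = 13.0410; exercise value = 4.0000 ≤ continuation, so V_0 = 13.0410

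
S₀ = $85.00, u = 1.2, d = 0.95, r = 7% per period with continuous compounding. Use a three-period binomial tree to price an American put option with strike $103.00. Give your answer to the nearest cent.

Risk-neutral probability p = (e^0.07 − 0.95)/(1.2 − 0.95) = 0.1225/0.2500 = 0.4900
Terminal stock prices: S_uuu = 146.9, S_uud = 116.3, S_udd = 92.05, S_ddd = 72.88
Terminal payoffs (K − S): max(-43.88, 0) = 0, max(-13.28, 0) = 0, max(10.95, 0) = 10.95, max(30.12, 0) = 30.12
Node uu (S = 122.4): continuation = e^(−0.07)·[0.4900·0.0000 + 0.5100·0.0000] = 0.0000; exercise value = 0.0000 ≤ continuation, so V_uu = 0.0000
Node ud (S = 96.9): continuation = e^(−0.07)·[0.4900·0.0000 + 0.5100·10.9450] = 5.2042; exercise value = 6.1000 > continuation, so V_ud = 6.1000 (exercise)
Node dd (S = 76.71): continuation = e^(−0.07)·[0.4900·10.9450 + 0.5100·30.1231] = 19.3241; exercise value = 26.2875 > continuation, so V_dd = 26.2875 (exercise)
Node u (S = 102): continuation = e^(−0.07)·[0.4900·0.0000 + 0.5100·6.1000] = 2.9005; exercise value = 1.0000 ≤ continuation, so V_u = 2.9005
Node d (S = 80.75): continuation = e^(−0.07)·[0.4900·6.1000 + 0.5100·26.2875] = 15.2866; exercise value = 22.2500 > continuation, so V_d = 22.2500 (exercise)
Node 0 (S = 85): continuation = e^(−0.07)·[0.4900·2.9005 + 0.5100·22.2500] = 11.9049; exercise value = 18.0000 > continuation, so V_0 = 18.0000 (exercise)

$18.00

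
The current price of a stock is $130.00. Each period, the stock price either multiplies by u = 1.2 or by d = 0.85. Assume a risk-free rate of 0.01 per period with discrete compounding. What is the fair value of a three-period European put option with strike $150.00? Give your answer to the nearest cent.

$25.52

Risk-neutral probability p = (1 + 0.01 − 0.85)/(1.2 − 0.85) = 0.1600/0.3500 = 0.4571
Terminal stock prices: S_uuu = 224.6, S_uud = 159.1, S_udd = 112.7, S_ddd = 79.84
Terminal payoffs (K − S): max(-74.64, 0) = 0, max(-9.12, 0) = 0, max(37.29, 0) = 37.29, max(70.16, 0) = 70.16
Node uu (S = 187.2): V_uu = 1/1.01·[0.4571·0.0000 + 0.5429·0.0000] = 0.0000
Node ud (S = 132.6): V_ud = 1/1.01·[0.4571·0.0000 + 0.5429·37.2900] = 20.0427
Node dd (S = 93.92): V_dd = 1/1.01·[0.4571·37.2900 + 0.5429·70.1638] = 54.5899
Node u (S = 156): V_u = 1/1.01·[0.4571·0.0000 + 0.5429·20.0427] = 10.7726
Node d (S = 110.5): V_d = 1/1.01·[0.4571·20.0427 + 0.5429·54.5899] = 38.4127
Node 0 (S = 130): V_0 = 1/1.01·[0.4571·10.7726 + 0.5429·38.4127] = 25.5220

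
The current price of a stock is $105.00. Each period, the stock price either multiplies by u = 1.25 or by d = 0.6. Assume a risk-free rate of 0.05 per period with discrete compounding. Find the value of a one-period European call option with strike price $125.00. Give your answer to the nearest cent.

Risk-neutral probability p = (1 + 0.05 − 0.6)/(1.25 − 0.6) = 0.4500/0.6500 = 0.6923
Terminal stock prices: S_u = 131.2, S_d = 63
Terminal payoffs (S − K): max(6.25, 0) = 6.25, max(-62, 0) = 0
Node 0 (S = 105): V_0 = 1/1.05·[0.6923·6.2500 + 0.3077·0.0000] = 4.1209

$4.12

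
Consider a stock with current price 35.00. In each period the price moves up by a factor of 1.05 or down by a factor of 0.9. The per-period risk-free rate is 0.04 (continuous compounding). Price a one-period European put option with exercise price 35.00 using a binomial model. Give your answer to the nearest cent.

Risk-neutral probability p = (e^0.04 − 0.9)/(1.05 − 0.9) = 0.1408/0.1500 = 0.9387
Terminal stock prices: S_u = 36.75, S_d = 31.5
Terminal payoffs (K − S): max(-1.75, 0) = 0, max(3.5, 0) = 3.5
Node 0 (S = 35): V_0 = e^(−0.04)·[0.9387·0.0000 + 0.0613·3.5000] = 0.2060

0.21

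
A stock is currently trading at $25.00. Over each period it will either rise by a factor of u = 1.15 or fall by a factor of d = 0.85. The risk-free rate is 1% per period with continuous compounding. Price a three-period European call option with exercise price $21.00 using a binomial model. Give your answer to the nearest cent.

$5.25

Risk-neutral probability p = (e^0.01 − 0.85)/(1.15 − 0.85) = 0.1601/0.3000 = 0.5335
Terminal stock prices: S_uuu = 38.02, S_uud = 28.1, S_udd = 20.77, S_ddd = 15.35
Terminal payoffs (S − K): max(17.02, 0) = 17.02, max(7.103, 0) = 7.103, max(-0.2281, 0) = 0, max(-5.647, 0) = 0
Node uu (S = 33.06): V_uu = e^(−0.01)·[0.5335·17.0219 + 0.4665·7.1031] = 12.2715
Node ud (S = 24.44): V_ud = e^(−0.01)·[0.5335·7.1031 + 0.4665·0.0000] = 3.7518
Node dd (S = 18.06): V_dd = e^(−0.01)·[0.5335·0.0000 + 0.4665·0.0000] = 0.0000
Node u (S = 28.75): V_u = e^(−0.01)·[0.5335·12.2715 + 0.4665·3.7518] = 8.2145
Node d (S = 21.25): V_d = e^(−0.01)·[0.5335·3.7518 + 0.4665·0.0000] = 1.9817
Node 0 (S = 25): V_0 = e^(−0.01)·[0.5335·8.2145 + 0.4665·1.9817] = 5.2541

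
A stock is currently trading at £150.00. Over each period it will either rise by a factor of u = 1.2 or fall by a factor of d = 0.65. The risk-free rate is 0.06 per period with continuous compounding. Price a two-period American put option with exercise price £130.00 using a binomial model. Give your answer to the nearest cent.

£9.86

Risk-neutral probability p = (e^0.06 − 0.65)/(1.2 − 0.65) = 0.4118/0.5500 = 0.7488
Terminal stock prices: S_uu = 216, S_ud = 117, S_dd = 63.38
Terminal payoffs (K − S): max(-86, 0) = 0, max(13, 0) = 13, max(66.62, 0) = 66.62
Node u (S = 180): continuation = e^(−0.06)·[0.7488·0.0000 + 0.2512·13.0000] = 3.0755; exercise value = 0.0000 ≤ continuation, so V_u = 3.0755
Node d (S = 97.5): continuation = e^(−0.06)·[0.7488·13.0000 + 0.2512·66.6250] = 24.9294; exercise value = 32.5000 > continuation, so V_d = 32.5000 (exercise)
Node 0 (S = 150): continuation = e^(−0.06)·[0.7488·3.0755 + 0.2512·32.5000] = 9.8576; exercise value = 0.0000 ≤ continuation, so V_0 = 9.8576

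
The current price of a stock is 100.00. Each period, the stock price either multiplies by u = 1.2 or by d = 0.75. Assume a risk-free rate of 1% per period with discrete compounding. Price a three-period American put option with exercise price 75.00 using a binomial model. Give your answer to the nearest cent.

4.78

Risk-neutral probability p = (1 + 0.01 − 0.75)/(1.2 − 0.75) = 0.2600/0.4500 = 0.5778
Terminal stock prices: S_uuu = 172.8, S_uud = 108, S_udd = 67.5, S_ddd = 42.19
Terminal payoffs (K − S): max(-97.8, 0) = 0, max(-33, 0) = 0, max(7.5, 0) = 7.5, max(32.81, 0) = 32.81
Node uu (S = 144): continuation = 1/1.01·[0.5778·0.0000 + 0.4222·0.0000] = 0.0000; exercise value = 0.0000 ≤ continuation, so V_uu = 0.0000
Node ud (S = 90): continuation = 1/1.01·[0.5778·0.0000 + 0.4222·7.5000] = 3.1353; exercise value = 0.0000 ≤ continuation, so V_ud = 3.1353
Node dd (S = 56.25): continuation = 1/1.01·[0.5778·7.5000 + 0.4222·32.8125] = 18.0074; exercise value = 18.7500 > continuation, so V_dd = 18.7500 (exercise)
Node u (S = 120): continuation = 1/1.01·[0.5778·0.0000 + 0.4222·3.1353] = 1.3107; exercise value = 0.0000 ≤ continuation, so V_u = 1.3107
Node d (S = 75): continuation = 1/1.01·[0.5778·3.1353 + 0.4222·18.7500] = 9.6319; exercise value = 0.0000 ≤ continuation, so V_d = 9.6319
Node 0 (S = 100): continuation = 1/1.01·[0.5778·1.3107 + 0.4222·9.6319] = 4.7763; exercise value = 0.0000 ≤ continuation, so V_0 = 4.7763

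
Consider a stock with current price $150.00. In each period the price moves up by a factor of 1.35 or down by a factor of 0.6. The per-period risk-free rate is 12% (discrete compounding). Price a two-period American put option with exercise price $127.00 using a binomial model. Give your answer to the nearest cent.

Risk-neutral probability p = (1 + 0.12 − 0.6)/(1.35 − 0.6) = 0.5200/0.7500 = 0.6933
Terminal stock prices: S_uu = 273.4, S_ud = 121.5, S_dd = 54
Terminal payoffs (K − S): max(-146.4, 0) = 0, max(5.5, 0) = 5.5, max(73, 0) = 73
Node u (S = 202.5): continuation = 1/1.12·[0.6933·0.0000 + 0.3067·5.5000] = 1.5060; exercise value = 0.0000 ≤ continuation, so V_u = 1.5060
Node d (S = 90): continuation = 1/1.12·[0.6933·5.5000 + 0.3067·73.0000] = 23.3929; exercise value = 37.0000 > continuation, so V_d = 37.0000 (exercise)
Node 0 (S = 150): continuation = 1/1.12·[0.6933·1.5060 + 0.3067·37.0000] = 11.0632; exercise value = 0.0000 ≤ continuation, so V_0 = 11.0632

$11.06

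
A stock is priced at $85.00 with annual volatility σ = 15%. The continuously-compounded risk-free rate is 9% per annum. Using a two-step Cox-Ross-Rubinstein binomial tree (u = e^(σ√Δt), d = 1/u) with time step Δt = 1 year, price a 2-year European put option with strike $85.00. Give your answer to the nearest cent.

CRR parameters: u = e^(σ√Δt) = e^(0.15·√1) = 1.1618, d = 1/u = 0.8607
Per-period rate: rΔt = 0.09·1 = 0.09, so R = e^0.09 = 1.0942
Risk-neutral probability p = (e^0.09 − 0.8607)/(1.1618 − 0.8607) = 0.2335/0.3011 = 0.7753
Terminal stock prices: S_uu = 114.7, S_ud = 85, S_dd = 62.97
Terminal payoffs (K − S): max(-29.74, 0) = 0, max(0, 0) = 0, max(22.03, 0) = 22.03
Node u (S = 98.76): V_u = e^(−0.09)·[0.7753·0.0000 + 0.2247·0.0000] = 0.0000
Node d (S = 73.16): V_d = e^(−0.09)·[0.7753·0.0000 + 0.2247·22.0305] = 4.5240
Node 0 (S = 85): V_0 = e^(−0.09)·[0.7753·0.0000 + 0.2247·4.5240] = 0.9290

$0.93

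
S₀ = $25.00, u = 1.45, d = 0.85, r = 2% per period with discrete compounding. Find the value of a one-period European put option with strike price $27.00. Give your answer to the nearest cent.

Risk-neutral probability p = (1 + 0.02 − 0.85)/(1.45 − 0.85) = 0.1700/0.6000 = 0.2833
Terminal stock prices: S_u = 36.25, S_d = 21.25
Terminal payoffs (K − S): max(-9.25, 0) = 0, max(5.75, 0) = 5.75
Node 0 (S = 25): V_0 = 1/1.02·[0.2833·0.0000 + 0.7167·5.7500] = 4.0400

$4.04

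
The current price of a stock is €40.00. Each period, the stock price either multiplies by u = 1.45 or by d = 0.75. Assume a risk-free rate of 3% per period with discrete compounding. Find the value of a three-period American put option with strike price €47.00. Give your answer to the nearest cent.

Risk-neutral probability p = (1 + 0.03 − 0.75)/(1.45 − 0.75) = 0.2800/0.7000 = 0.4000
Terminal stock prices: S_uuu = 121.9, S_uud = 63.07, S_udd = 32.62, S_ddd = 16.88
Terminal payoffs (K − S): max(-74.94, 0) = 0, max(-16.07, 0) = 0, max(14.38, 0) = 14.38, max(30.12, 0) = 30.12
Node uu (S = 84.1): continuation = 1/1.03·[0.4000·0.0000 + 0.6000·0.0000] = 0.0000; exercise value = 0.0000 ≤ continuation, so V_uu = 0.0000
Node ud (S = 43.5): continuation = 1/1.03·[0.4000·0.0000 + 0.6000·14.3750] = 8.3738; exercise value = 3.5000 ≤ continuation, so V_ud = 8.3738
Node dd (S = 22.5): continuation = 1/1.03·[0.4000·14.3750 + 0.6000·30.1250] = 23.1311; exercise value = 24.5000 > continuation, so V_dd = 24.5000 (exercise)
Node u (S = 58): continuation = 1/1.03·[0.4000·0.0000 + 0.6000·8.3738] = 4.8779; exercise value = 0.0000 ≤ continuation, so V_u = 4.8779
Node d (S = 30): continuation = 1/1.03·[0.4000·8.3738 + 0.6000·24.5000] = 17.5238; exercise value = 17.0000 ≤ continuation, so V_d = 17.5238
Node 0 (S = 40): continuation = 1/1.03·[0.4000·4.8779 + 0.6000·17.5238] = 12.1024; exercise value = 7.0000 ≤ continuation, so V_0 = 12.1024

€12.10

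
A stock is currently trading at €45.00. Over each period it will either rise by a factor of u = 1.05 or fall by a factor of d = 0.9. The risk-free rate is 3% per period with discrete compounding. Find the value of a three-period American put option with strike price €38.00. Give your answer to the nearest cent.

€0.03

Risk-neutral probability p = (1 + 0.03 − 0.9)/(1.05 − 0.9) = 0.1300/0.1500 = 0.8667
Terminal stock prices: S_uuu = 52.09, S_uud = 44.65, S_udd = 38.27, S_ddd = 32.81
Terminal payoffs (K − S): max(-14.09, 0) = 0, max(-6.651, 0) = 0, max(-0.2725, 0) = 0, max(5.195, 0) = 5.195
Node uu (S = 49.61): continuation = 1/1.03·[0.8667·0.0000 + 0.1333·0.0000] = 0.0000; exercise value = 0.0000 ≤ continuation, so V_uu = 0.0000
Node ud (S = 42.52): continuation = 1/1.03·[0.8667·0.0000 + 0.1333·0.0000] = 0.0000; exercise value = 0.0000 ≤ continuation, so V_ud = 0.0000
Node dd (S = 36.45): continuation = 1/1.03·[0.8667·0.0000 + 0.1333·5.1950] = 0.6725; exercise value = 1.5500 > continuation, so V_dd = 1.5500 (exercise)
Node u (S = 47.25): continuation = 1/1.03·[0.8667·0.0000 + 0.1333·0.0000] = 0.0000; exercise value = 0.0000 ≤ continuation, so V_u = 0.0000
Node d (S = 40.5): continuation = 1/1.03·[0.8667·0.0000 + 0.1333·1.5500] = 0.2006; exercise value = 0.0000 ≤ continuation, so V_d = 0.2006
Node 0 (S = 45): continuation = 1/1.03·[0.8667·0.0000 + 0.1333·0.2006] = 0.0260; exercise value = 0.0000 ≤ continuation, so V_0 = 0.0260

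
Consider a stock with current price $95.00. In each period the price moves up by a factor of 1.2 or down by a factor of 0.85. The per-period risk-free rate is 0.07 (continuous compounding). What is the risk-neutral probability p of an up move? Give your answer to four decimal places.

p = 0.6357

Risk-neutral probability p = (e^0.07 − 0.85)/(1.2 − 0.85) = 0.2225/0.3500 = 0.6357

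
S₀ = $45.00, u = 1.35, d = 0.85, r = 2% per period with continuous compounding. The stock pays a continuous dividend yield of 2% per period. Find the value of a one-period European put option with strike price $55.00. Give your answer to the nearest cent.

$11.49

Per-period risk-free factor R = e^0.02 = 1.0202; dividend-adjusted growth = e^(0.02−0.02) = 1.0000.
Risk-neutral probability p = (1.0000 − 0.85)/(1.35 − 0.85) = 0.1500/0.5000 = 0.3000
Terminal stock prices: S_u = 60.75, S_d = 38.25
Terminal payoffs (K − S): max(-5.75, 0) = 0, max(16.75, 0) = 16.75
Node 0 (S = 45): V_0 = e^(−0.02)·[0.3000·0.0000 + 0.7000·16.7500] = 11.4928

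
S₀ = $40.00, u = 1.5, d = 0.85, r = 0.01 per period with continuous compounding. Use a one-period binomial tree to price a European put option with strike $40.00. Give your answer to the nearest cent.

$4.48

Risk-neutral probability p = (e^0.01 − 0.85)/(1.5 − 0.85) = 0.1601/0.6500 = 0.2462
Terminal stock prices: S_u = 60, S_d = 34
Terminal payoffs (K − S): max(-20, 0) = 0, max(6, 0) = 6
Node 0 (S = 40): V_0 = e^(−0.01)·[0.2462·0.0000 + 0.7538·6.0000] = 4.4776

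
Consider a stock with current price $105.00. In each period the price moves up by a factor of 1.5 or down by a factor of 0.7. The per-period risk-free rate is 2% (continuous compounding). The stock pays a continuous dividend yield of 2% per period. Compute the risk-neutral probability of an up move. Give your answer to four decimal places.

p = 0.3750

Per-period risk-free factor R = e^0.02 = 1.0202; dividend-adjusted growth = e^(0.02−0.02) = 1.0000.
Risk-neutral probability p = (1.0000 − 0.7)/(1.5 − 0.7) = 0.3000/0.8000 = 0.3750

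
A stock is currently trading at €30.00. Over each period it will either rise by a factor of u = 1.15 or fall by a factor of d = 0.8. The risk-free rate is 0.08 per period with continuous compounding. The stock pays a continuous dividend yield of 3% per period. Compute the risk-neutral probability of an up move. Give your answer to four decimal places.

p = 0.7179

Per-period risk-free factor R = e^0.08 = 1.0833; dividend-adjusted growth = e^(0.08−0.03) = 1.0513.
Risk-neutral probability p = (1.0513 − 0.8)/(1.15 − 0.8) = 0.2513/0.3500 = 0.7179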